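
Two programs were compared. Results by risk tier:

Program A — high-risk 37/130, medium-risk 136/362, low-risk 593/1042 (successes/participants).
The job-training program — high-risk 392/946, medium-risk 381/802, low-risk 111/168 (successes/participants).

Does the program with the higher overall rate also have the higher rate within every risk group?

High-risk: Program A 37/130 = 28.5%, the job-training program 392/946 = 41.4% → the job-training program
Medium-risk: Program A 136/362 = 37.6%, the job-training program 381/802 = 47.5% → the job-training program
Low-risk: Program A 593/1042 = 56.9%, the job-training program 111/168 = 66.1% → the job-training program
Overall: Program A 766/1534 = 49.9%, the job-training program 884/1916 = 46.1% → Program A
The job-training program wins each risk group but Program A wins overall — the comparison reverses. The job-training program's participants skew toward high-risk, which has a lower base rate.

No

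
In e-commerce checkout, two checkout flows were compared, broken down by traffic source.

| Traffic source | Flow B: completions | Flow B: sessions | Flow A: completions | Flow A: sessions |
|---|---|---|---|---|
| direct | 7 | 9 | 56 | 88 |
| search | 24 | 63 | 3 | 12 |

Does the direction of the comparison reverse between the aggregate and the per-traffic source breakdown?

Direct: Flow B 7/9 = 77.8%, Flow A 56/88 = 63.6% → Flow B
Search: Flow B 24/63 = 38.1%, Flow A 3/12 = 25.0% → Flow B
Overall: Flow B 31/72 = 43.1%, Flow A 59/100 = 59.0% → Flow A
Flow B wins each traffic group but Flow A wins overall — the comparison reverses. Flow B's sessions skew toward search, which has a lower base rate.

Yes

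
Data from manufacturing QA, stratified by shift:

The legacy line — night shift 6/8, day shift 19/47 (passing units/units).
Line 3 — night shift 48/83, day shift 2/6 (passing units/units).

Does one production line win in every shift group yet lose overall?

Night shift: the legacy line 6/8 = 75.0%, Line 3 48/83 = 57.8% → the legacy line
Day shift: the legacy line 19/47 = 40.4%, Line 3 2/6 = 33.3% → the legacy line
Overall: the legacy line 25/55 = 45.5%, Line 3 50/89 = 56.2% → Line 3
The legacy line wins each shift group but Line 3 wins overall — the comparison reverses. The legacy line's units skew toward day shift, which has a lower base rate.

Yes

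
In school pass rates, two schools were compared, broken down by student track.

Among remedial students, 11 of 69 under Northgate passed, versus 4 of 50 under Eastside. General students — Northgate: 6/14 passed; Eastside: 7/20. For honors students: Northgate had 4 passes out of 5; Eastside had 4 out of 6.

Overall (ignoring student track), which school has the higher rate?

Northgate

Remedial: Northgate 11/69 = 15.9%, Eastside 4/50 = 8.0% → Northgate
General: Northgate 6/14 = 42.9%, Eastside 7/20 = 35.0% → Northgate
Honors: Northgate 4/5 = 80.0%, Eastside 4/6 = 66.7% → Northgate
Overall: Northgate 21/88 = 23.9%, Eastside 15/76 = 19.7% → Northgate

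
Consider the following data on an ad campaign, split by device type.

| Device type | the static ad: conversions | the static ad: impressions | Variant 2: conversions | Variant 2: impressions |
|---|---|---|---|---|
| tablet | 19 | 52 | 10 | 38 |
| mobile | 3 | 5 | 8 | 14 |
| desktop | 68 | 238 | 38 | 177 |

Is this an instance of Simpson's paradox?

Tablet: the static ad 19/52 = 36.5%, Variant 2 10/38 = 26.3% → the static ad
Mobile: the static ad 3/5 = 60.0%, Variant 2 8/14 = 57.1% → the static ad
Desktop: the static ad 68/238 = 28.6%, Variant 2 38/177 = 21.5% → the static ad
Overall: the static ad 90/295 = 30.5%, Variant 2 56/229 = 24.5% → the static ad
The static ad wins overall and in every device group — no reversal.

No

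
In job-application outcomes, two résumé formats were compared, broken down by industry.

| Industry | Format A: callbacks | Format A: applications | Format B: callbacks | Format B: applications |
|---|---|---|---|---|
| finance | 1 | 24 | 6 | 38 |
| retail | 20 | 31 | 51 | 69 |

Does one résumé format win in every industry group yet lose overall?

Finance: Format A 1/24 = 4.2%, Format B 6/38 = 15.8% → Format B
Retail: Format A 20/31 = 64.5%, Format B 51/69 = 73.9% → Format B
Overall: Format A 21/55 = 38.2%, Format B 57/107 = 53.3% → Format B
Format B wins overall and in every industry group — no reversal.

No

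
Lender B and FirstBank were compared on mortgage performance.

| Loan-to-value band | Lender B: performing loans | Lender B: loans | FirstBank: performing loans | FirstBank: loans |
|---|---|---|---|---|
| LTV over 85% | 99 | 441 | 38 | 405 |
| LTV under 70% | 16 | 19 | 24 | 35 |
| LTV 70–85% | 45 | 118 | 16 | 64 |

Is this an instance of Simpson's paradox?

LTV over 85%: Lender B 99/441 = 22.4%, FirstBank 38/405 = 9.4% → Lender B
LTV under 70%: Lender B 16/19 = 84.2%, FirstBank 24/35 = 68.6% → Lender B
LTV 70–85%: Lender B 45/118 = 38.1%, FirstBank 16/64 = 25.0% → Lender B
Overall: Lender B 160/578 = 27.7%, FirstBank 78/504 = 15.5% → Lender B
Lender B wins overall and in every loan-to-value group — no reversal.

No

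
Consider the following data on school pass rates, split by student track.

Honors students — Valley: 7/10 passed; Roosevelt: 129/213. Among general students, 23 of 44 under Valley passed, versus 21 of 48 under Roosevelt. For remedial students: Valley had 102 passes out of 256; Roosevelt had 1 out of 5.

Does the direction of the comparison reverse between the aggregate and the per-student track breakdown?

Honors: Valley 7/10 = 70.0%, Roosevelt 129/213 = 60.6% → Valley
General: Valley 23/44 = 52.3%, Roosevelt 21/48 = 43.8% → Valley
Remedial: Valley 102/256 = 39.8%, Roosevelt 1/5 = 20.0% → Valley
Overall: Valley 132/310 = 42.6%, Roosevelt 151/266 = 56.8% → Roosevelt
Valley wins each student group but Roosevelt wins overall — the comparison reverses. Valley's students skew toward remedial, which has a lower base rate.

Yes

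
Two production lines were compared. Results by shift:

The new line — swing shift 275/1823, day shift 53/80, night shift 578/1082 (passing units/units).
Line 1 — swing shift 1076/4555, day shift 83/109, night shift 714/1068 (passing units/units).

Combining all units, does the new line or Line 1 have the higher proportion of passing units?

Line 1

Swing shift: the new line 275/1823 = 15.1%, Line 1 1076/4555 = 23.6% → Line 1
Day shift: the new line 53/80 = 66.2%, Line 1 83/109 = 76.1% → Line 1
Night shift: the new line 578/1082 = 53.4%, Line 1 714/1068 = 66.9% → Line 1
Overall: the new line 906/2985 = 30.4%, Line 1 1873/5732 = 32.7% → Line 1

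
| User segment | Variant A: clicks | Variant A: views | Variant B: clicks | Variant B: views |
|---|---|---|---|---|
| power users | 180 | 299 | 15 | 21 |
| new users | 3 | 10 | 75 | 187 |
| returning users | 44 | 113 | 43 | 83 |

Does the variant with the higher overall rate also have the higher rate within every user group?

Power users: Variant A 180/299 = 60.2%, Variant B 15/21 = 71.4% → Variant B
New users: Variant A 3/10 = 30.0%, Variant B 75/187 = 40.1% → Variant B
Returning users: Variant A 44/113 = 38.9%, Variant B 43/83 = 51.8% → Variant B
Overall: Variant A 227/422 = 53.8%, Variant B 133/291 = 45.7% → Variant A
Variant B wins each user group but Variant A wins overall — the comparison reverses. Variant B's views skew toward new users, which has a lower base rate.

No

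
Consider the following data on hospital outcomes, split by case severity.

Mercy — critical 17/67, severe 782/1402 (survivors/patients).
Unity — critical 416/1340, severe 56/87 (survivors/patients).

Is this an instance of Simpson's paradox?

Yes

Critical: Mercy 17/67 = 25.4%, Unity 416/1340 = 31.0% → Unity
Severe: Mercy 782/1402 = 55.8%, Unity 56/87 = 64.4% → Unity
Overall: Mercy 799/1469 = 54.4%, Unity 472/1427 = 33.1% → Mercy
Unity wins each case group but Mercy wins overall — the comparison reverses. Unity's patients skew toward critical, which has a lower base rate.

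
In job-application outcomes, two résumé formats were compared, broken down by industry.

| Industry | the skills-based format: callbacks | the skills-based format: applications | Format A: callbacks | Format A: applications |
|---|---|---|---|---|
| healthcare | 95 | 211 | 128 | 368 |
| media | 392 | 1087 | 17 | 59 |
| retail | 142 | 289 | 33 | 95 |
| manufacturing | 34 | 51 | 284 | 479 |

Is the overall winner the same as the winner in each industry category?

Healthcare: the skills-based format 95/211 = 45.0%, Format A 128/368 = 34.8% → the skills-based format
Media: the skills-based format 392/1087 = 36.1%, Format A 17/59 = 28.8% → the skills-based format
Retail: the skills-based format 142/289 = 49.1%, Format A 33/95 = 34.7% → the skills-based format
Manufacturing: the skills-based format 34/51 = 66.7%, Format A 284/479 = 59.3% → the skills-based format
Overall: the skills-based format 663/1638 = 40.5%, Format A 462/1001 = 46.2% → Format A
The skills-based format wins each industry group but Format A wins overall — the comparison reverses. The skills-based format's applications skew toward media, which has a lower base rate.

No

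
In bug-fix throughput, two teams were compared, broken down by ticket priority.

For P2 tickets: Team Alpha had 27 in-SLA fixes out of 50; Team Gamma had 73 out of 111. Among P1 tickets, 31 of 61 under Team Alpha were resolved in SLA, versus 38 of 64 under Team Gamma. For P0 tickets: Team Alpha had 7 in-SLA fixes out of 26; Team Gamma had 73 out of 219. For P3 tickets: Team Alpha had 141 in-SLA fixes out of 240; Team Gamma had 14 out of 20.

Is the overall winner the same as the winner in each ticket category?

P2: Team Alpha 27/50 = 54.0%, Team Gamma 73/111 = 65.8% → Team Gamma
P1: Team Alpha 31/61 = 50.8%, Team Gamma 38/64 = 59.4% → Team Gamma
P0: Team Alpha 7/26 = 26.9%, Team Gamma 73/219 = 33.3% → Team Gamma
P3: Team Alpha 141/240 = 58.8%, Team Gamma 14/20 = 70.0% → Team Gamma
Overall: Team Alpha 206/377 = 54.6%, Team Gamma 198/414 = 47.8% → Team Alpha
Team Gamma wins each ticket group but Team Alpha wins overall — the comparison reverses. Team Gamma's tickets skew toward P0, which has a lower base rate.

No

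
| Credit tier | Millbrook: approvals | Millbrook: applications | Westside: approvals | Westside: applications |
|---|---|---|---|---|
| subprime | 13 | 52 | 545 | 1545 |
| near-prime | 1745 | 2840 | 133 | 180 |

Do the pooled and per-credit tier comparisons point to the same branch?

No

Subprime: Millbrook 13/52 = 25.0%, Westside 545/1545 = 35.3% → Westside
Near-prime: Millbrook 1745/2840 = 61.4%, Westside 133/180 = 73.9% → Westside
Overall: Millbrook 1758/2892 = 60.8%, Westside 678/1725 = 39.3% → Millbrook
Westside wins each credit group but Millbrook wins overall — the comparison reverses. Westside's applications skew toward subprime, which has a lower base rate.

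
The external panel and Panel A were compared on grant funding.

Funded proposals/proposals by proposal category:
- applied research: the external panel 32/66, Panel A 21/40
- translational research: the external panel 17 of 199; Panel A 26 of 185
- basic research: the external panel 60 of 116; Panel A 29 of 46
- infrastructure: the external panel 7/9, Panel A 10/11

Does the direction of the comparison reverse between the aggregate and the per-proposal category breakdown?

Applied research: the external panel 32/66 = 48.5%, Panel A 21/40 = 52.5% → Panel A
Translational research: the external panel 17/199 = 8.5%, Panel A 26/185 = 14.1% → Panel A
Basic research: the external panel 60/116 = 51.7%, Panel A 29/46 = 63.0% → Panel A
Infrastructure: the external panel 7/9 = 77.8%, Panel A 10/11 = 90.9% → Panel A
Overall: the external panel 116/390 = 29.7%, Panel A 86/282 = 30.5% → Panel A
Panel A wins overall and in every proposal group — no reversal.

No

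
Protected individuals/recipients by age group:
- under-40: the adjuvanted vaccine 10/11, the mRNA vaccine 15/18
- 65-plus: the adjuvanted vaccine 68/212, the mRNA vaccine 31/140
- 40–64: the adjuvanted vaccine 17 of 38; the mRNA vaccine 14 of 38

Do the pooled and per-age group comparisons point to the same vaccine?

Yes

Under-40: the adjuvanted vaccine 10/11 = 90.9%, the mRNA vaccine 15/18 = 83.3% → the adjuvanted vaccine
65-plus: the adjuvanted vaccine 68/212 = 32.1%, the mRNA vaccine 31/140 = 22.1% → the adjuvanted vaccine
40–64: the adjuvanted vaccine 17/38 = 44.7%, the mRNA vaccine 14/38 = 36.8% → the adjuvanted vaccine
Overall: the adjuvanted vaccine 95/261 = 36.4%, the mRNA vaccine 60/196 = 30.6% → the adjuvanted vaccine
The adjuvanted vaccine wins overall and in every age group — no reversal.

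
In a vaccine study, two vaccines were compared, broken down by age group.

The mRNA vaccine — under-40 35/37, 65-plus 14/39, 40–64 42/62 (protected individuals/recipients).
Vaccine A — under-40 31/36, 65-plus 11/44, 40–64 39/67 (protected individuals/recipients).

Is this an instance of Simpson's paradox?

Under-40: the mRNA vaccine 35/37 = 94.6%, Vaccine A 31/36 = 86.1% → the mRNA vaccine
65-plus: the mRNA vaccine 14/39 = 35.9%, Vaccine A 11/44 = 25.0% → the mRNA vaccine
40–64: the mRNA vaccine 42/62 = 67.7%, Vaccine A 39/67 = 58.2% → the mRNA vaccine
Overall: the mRNA vaccine 91/138 = 65.9%, Vaccine A 81/147 = 55.1% → the mRNA vaccine
The mRNA vaccine wins overall and in every age group — no reversal.

No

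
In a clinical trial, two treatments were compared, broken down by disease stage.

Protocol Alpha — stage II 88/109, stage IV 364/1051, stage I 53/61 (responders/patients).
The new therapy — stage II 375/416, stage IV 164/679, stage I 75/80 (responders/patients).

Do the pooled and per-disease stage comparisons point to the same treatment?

Stage II: Protocol Alpha 88/109 = 80.7%, the new therapy 375/416 = 90.1% → the new therapy
Stage IV: Protocol Alpha 364/1051 = 34.6%, the new therapy 164/679 = 24.2% → Protocol Alpha
Stage I: Protocol Alpha 53/61 = 86.9%, the new therapy 75/80 = 93.8% → the new therapy
Overall: Protocol Alpha 505/1221 = 41.4%, the new therapy 614/1175 = 52.3% → the new therapy
Neither sweeps: Protocol Alpha wins 1 of 3 groups, the new therapy wins 2. The new therapy wins overall but not every group — no Simpson reversal.

No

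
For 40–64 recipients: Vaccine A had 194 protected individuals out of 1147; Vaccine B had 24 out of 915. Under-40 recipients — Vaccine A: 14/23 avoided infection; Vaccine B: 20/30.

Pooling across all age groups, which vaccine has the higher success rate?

Vaccine A

40–64: Vaccine A 194/1147 = 16.9%, Vaccine B 24/915 = 2.6% → Vaccine A
Under-40: Vaccine A 14/23 = 60.9%, Vaccine B 20/30 = 66.7% → Vaccine B
Overall: Vaccine A 208/1170 = 17.8%, Vaccine B 44/945 = 4.7% → Vaccine A
(Neither sweeps every age group, but Vaccine A has the higher pooled rate.)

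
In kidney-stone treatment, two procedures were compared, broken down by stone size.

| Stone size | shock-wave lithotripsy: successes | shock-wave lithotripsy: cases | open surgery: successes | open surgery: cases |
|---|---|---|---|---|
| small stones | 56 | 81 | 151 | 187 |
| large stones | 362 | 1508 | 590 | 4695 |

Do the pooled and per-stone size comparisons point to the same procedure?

No

Small stones: shock-wave lithotripsy 56/81 = 69.1%, open surgery 151/187 = 80.7% → open surgery
Large stones: shock-wave lithotripsy 362/1508 = 24.0%, open surgery 590/4695 = 12.6% → shock-wave lithotripsy
Overall: shock-wave lithotripsy 418/1589 = 26.3%, open surgery 741/4882 = 15.2% → shock-wave lithotripsy
Neither sweeps: shock-wave lithotripsy wins 1 of 2 groups, open surgery wins 1. Shock-wave lithotripsy wins overall but not every group — no Simpson reversal.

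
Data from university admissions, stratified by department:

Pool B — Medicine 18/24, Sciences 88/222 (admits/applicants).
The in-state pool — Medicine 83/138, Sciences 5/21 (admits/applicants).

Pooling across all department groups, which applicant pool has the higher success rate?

Medicine: Pool B 18/24 = 75.0%, the in-state pool 83/138 = 60.1% → Pool B
Sciences: Pool B 88/222 = 39.6%, the in-state pool 5/21 = 23.8% → Pool B
Overall: Pool B 106/246 = 43.1%, the in-state pool 88/159 = 55.3% → the in-state pool
(Pool B wins every department group but the in-state pool wins overall — Pool B's applicants skew toward the low-rate Sciences group.)

the in-state pool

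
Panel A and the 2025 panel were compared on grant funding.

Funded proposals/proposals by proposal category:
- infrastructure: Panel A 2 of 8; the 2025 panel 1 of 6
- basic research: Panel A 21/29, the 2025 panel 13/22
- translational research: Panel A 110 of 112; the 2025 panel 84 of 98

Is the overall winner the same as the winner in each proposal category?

Yes

Infrastructure: Panel A 2/8 = 25.0%, the 2025 panel 1/6 = 16.7% → Panel A
Basic research: Panel A 21/29 = 72.4%, the 2025 panel 13/22 = 59.1% → Panel A
Translational research: Panel A 110/112 = 98.2%, the 2025 panel 84/98 = 85.7% → Panel A
Overall: Panel A 133/149 = 89.3%, the 2025 panel 98/126 = 77.8% → Panel A
Panel A wins overall and in every proposal group — no reversal.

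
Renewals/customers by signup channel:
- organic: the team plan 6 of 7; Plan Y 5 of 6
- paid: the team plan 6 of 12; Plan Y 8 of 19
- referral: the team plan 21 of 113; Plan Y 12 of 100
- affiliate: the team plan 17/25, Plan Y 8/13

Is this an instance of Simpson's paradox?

Organic: the team plan 6/7 = 85.7%, Plan Y 5/6 = 83.3% → the team plan
Paid: the team plan 6/12 = 50.0%, Plan Y 8/19 = 42.1% → the team plan
Referral: the team plan 21/113 = 18.6%, Plan Y 12/100 = 12.0% → the team plan
Affiliate: the team plan 17/25 = 68.0%, Plan Y 8/13 = 61.5% → the team plan
Overall: the team plan 50/157 = 31.8%, Plan Y 33/138 = 23.9% → the team plan
The team plan wins overall and in every signup group — no reversal.

No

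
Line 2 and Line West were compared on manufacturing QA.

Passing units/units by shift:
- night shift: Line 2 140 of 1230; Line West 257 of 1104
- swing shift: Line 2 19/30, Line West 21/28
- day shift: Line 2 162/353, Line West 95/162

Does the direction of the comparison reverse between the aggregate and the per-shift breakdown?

Night shift: Line 2 140/1230 = 11.4%, Line West 257/1104 = 23.3% → Line West
Swing shift: Line 2 19/30 = 63.3%, Line West 21/28 = 75.0% → Line West
Day shift: Line 2 162/353 = 45.9%, Line West 95/162 = 58.6% → Line West
Overall: Line 2 321/1613 = 19.9%, Line West 373/1294 = 28.8% → Line West
Line West wins overall and in every shift group — no reversal.

No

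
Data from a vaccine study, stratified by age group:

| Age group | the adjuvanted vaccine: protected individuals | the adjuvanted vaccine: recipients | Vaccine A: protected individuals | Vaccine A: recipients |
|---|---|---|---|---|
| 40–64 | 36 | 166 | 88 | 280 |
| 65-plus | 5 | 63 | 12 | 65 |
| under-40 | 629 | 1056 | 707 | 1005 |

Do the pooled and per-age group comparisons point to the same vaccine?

40–64: the adjuvanted vaccine 36/166 = 21.7%, Vaccine A 88/280 = 31.4% → Vaccine A
65-plus: the adjuvanted vaccine 5/63 = 7.9%, Vaccine A 12/65 = 18.5% → Vaccine A
Under-40: the adjuvanted vaccine 629/1056 = 59.6%, Vaccine A 707/1005 = 70.3% → Vaccine A
Overall: the adjuvanted vaccine 670/1285 = 52.1%, Vaccine A 807/1350 = 59.8% → Vaccine A
Vaccine A wins overall and in every age group — no reversal.

Yes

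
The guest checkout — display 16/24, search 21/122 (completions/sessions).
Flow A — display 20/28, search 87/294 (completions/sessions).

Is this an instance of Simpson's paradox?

Display: the guest checkout 16/24 = 66.7%, Flow A 20/28 = 71.4% → Flow A
Search: the guest checkout 21/122 = 17.2%, Flow A 87/294 = 29.6% → Flow A
Overall: the guest checkout 37/146 = 25.3%, Flow A 107/322 = 33.2% → Flow A
Flow A wins overall and in every traffic group — no reversal.

No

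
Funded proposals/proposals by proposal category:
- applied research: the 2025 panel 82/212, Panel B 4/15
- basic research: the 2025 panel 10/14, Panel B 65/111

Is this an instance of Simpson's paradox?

Yes

Applied research: the 2025 panel 82/212 = 38.7%, Panel B 4/15 = 26.7% → the 2025 panel
Basic research: the 2025 panel 10/14 = 71.4%, Panel B 65/111 = 58.6% → the 2025 panel
Overall: the 2025 panel 92/226 = 40.7%, Panel B 69/126 = 54.8% → Panel B
The 2025 panel wins each proposal group but Panel B wins overall — the comparison reverses. The 2025 panel's proposals skew toward applied research, which has a lower base rate.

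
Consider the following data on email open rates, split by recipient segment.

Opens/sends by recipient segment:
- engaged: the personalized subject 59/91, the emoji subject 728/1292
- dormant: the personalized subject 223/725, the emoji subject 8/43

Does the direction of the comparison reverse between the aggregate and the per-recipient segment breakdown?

Yes

Engaged: the personalized subject 59/91 = 64.8%, the emoji subject 728/1292 = 56.3% → the personalized subject
Dormant: the personalized subject 223/725 = 30.8%, the emoji subject 8/43 = 18.6% → the personalized subject
Overall: the personalized subject 282/816 = 34.6%, the emoji subject 736/1335 = 55.1% → the emoji subject
The personalized subject wins each recipient group but the emoji subject wins overall — the comparison reverses. The personalized subject's sends skew toward dormant, which has a lower base rate.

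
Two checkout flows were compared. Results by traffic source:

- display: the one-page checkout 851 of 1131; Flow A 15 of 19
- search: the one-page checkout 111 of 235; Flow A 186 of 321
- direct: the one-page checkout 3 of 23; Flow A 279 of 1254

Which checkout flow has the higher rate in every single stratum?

Flow A

Display: the one-page checkout 851/1131 = 75.2%, Flow A 15/19 = 78.9% → Flow A
Search: the one-page checkout 111/235 = 47.2%, Flow A 186/321 = 57.9% → Flow A
Direct: the one-page checkout 3/23 = 13.0%, Flow A 279/1254 = 22.2% → Flow A
Flow A has the higher rate in all 3 groups.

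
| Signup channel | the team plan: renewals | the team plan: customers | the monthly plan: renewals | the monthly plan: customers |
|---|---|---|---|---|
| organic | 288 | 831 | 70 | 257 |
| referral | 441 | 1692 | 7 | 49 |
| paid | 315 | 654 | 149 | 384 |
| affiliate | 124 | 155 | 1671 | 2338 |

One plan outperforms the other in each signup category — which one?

the team plan

Organic: the team plan 288/831 = 34.7%, the monthly plan 70/257 = 27.2% → the team plan
Referral: the team plan 441/1692 = 26.1%, the monthly plan 7/49 = 14.3% → the team plan
Paid: the team plan 315/654 = 48.2%, the monthly plan 149/384 = 38.8% → the team plan
Affiliate: the team plan 124/155 = 80.0%, the monthly plan 1671/2338 = 71.5% → the team plan
The team plan has the higher rate in all 4 groups.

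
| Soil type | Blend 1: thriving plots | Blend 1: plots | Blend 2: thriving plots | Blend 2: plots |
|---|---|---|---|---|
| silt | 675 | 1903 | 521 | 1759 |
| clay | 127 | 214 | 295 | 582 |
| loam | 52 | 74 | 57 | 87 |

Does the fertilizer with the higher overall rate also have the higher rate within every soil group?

Silt: Blend 1 675/1903 = 35.5%, Blend 2 521/1759 = 29.6% → Blend 1
Clay: Blend 1 127/214 = 59.3%, Blend 2 295/582 = 50.7% → Blend 1
Loam: Blend 1 52/74 = 70.3%, Blend 2 57/87 = 65.5% → Blend 1
Overall: Blend 1 854/2191 = 39.0%, Blend 2 873/2428 = 36.0% → Blend 1
Blend 1 wins overall and in every soil group — no reversal.

Yes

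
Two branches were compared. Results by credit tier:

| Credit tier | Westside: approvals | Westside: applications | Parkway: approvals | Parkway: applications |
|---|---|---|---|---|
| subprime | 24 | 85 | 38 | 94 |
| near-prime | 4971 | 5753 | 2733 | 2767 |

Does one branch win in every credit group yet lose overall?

No

Subprime: Westside 24/85 = 28.2%, Parkway 38/94 = 40.4% → Parkway
Near-prime: Westside 4971/5753 = 86.4%, Parkway 2733/2767 = 98.8% → Parkway
Overall: Westside 4995/5838 = 85.6%, Parkway 2771/2861 = 96.9% → Parkway
Parkway wins overall and in every credit group — no reversal.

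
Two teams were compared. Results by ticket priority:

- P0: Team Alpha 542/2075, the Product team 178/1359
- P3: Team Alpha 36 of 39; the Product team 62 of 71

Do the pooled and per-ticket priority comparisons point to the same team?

Yes

P0: Team Alpha 542/2075 = 26.1%, the Product team 178/1359 = 13.1% → Team Alpha
P3: Team Alpha 36/39 = 92.3%, the Product team 62/71 = 87.3% → Team Alpha
Overall: Team Alpha 578/2114 = 27.3%, the Product team 240/1430 = 16.8% → Team Alpha
Team Alpha wins overall and in every ticket group — no reversal.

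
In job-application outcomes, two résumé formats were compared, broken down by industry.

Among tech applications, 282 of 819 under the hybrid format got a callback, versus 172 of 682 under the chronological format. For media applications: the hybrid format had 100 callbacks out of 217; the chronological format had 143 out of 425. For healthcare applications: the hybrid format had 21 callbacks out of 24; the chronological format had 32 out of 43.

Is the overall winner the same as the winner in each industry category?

Tech: the hybrid format 282/819 = 34.4%, the chronological format 172/682 = 25.2% → the hybrid format
Media: the hybrid format 100/217 = 46.1%, the chronological format 143/425 = 33.6% → the hybrid format
Healthcare: the hybrid format 21/24 = 87.5%, the chronological format 32/43 = 74.4% → the hybrid format
Overall: the hybrid format 403/1060 = 38.0%, the chronological format 347/1150 = 30.2% → the hybrid format
The hybrid format wins overall and in every industry group — no reversal.

Yes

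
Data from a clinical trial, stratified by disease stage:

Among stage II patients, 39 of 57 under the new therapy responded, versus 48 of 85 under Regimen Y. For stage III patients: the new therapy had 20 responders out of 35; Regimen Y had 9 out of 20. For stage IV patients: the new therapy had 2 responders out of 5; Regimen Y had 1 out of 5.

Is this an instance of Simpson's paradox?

Stage II: the new therapy 39/57 = 68.4%, Regimen Y 48/85 = 56.5% → the new therapy
Stage III: the new therapy 20/35 = 57.1%, Regimen Y 9/20 = 45.0% → the new therapy
Stage IV: the new therapy 2/5 = 40.0%, Regimen Y 1/5 = 20.0% → the new therapy
Overall: the new therapy 61/97 = 62.9%, Regimen Y 58/110 = 52.7% → the new therapy
The new therapy wins overall and in every disease group — no reversal.

No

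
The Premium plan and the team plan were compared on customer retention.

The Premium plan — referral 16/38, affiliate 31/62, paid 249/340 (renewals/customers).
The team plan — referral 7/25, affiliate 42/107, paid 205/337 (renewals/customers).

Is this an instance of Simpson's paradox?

Referral: the Premium plan 16/38 = 42.1%, the team plan 7/25 = 28.0% → the Premium plan
Affiliate: the Premium plan 31/62 = 50.0%, the team plan 42/107 = 39.3% → the Premium plan
Paid: the Premium plan 249/340 = 73.2%, the team plan 205/337 = 60.8% → the Premium plan
Overall: the Premium plan 296/440 = 67.3%, the team plan 254/469 = 54.2% → the Premium plan
The Premium plan wins overall and in every signup group — no reversal.

No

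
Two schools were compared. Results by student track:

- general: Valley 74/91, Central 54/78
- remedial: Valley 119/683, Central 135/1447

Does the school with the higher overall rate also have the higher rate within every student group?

General: Valley 74/91 = 81.3%, Central 54/78 = 69.2% → Valley
Remedial: Valley 119/683 = 17.4%, Central 135/1447 = 9.3% → Valley
Overall: Valley 193/774 = 24.9%, Central 189/1525 = 12.4% → Valley
Valley wins overall and in every student group — no reversal.

Yes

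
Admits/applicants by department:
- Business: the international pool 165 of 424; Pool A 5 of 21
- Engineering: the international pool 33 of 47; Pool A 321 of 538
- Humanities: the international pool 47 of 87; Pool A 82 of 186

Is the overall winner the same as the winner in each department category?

No

Business: the international pool 165/424 = 38.9%, Pool A 5/21 = 23.8% → the international pool
Engineering: the international pool 33/47 = 70.2%, Pool A 321/538 = 59.7% → the international pool
Humanities: the international pool 47/87 = 54.0%, Pool A 82/186 = 44.1% → the international pool
Overall: the international pool 245/558 = 43.9%, Pool A 408/745 = 54.8% → Pool A
The international pool wins each department group but Pool A wins overall — the comparison reverses. The international pool's applicants skew toward Business, which has a lower base rate.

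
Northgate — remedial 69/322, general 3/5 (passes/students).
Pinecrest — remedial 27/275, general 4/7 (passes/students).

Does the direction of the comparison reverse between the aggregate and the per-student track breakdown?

No

Remedial: Northgate 69/322 = 21.4%, Pinecrest 27/275 = 9.8% → Northgate
General: Northgate 3/5 = 60.0%, Pinecrest 4/7 = 57.1% → Northgate
Overall: Northgate 72/327 = 22.0%, Pinecrest 31/282 = 11.0% → Northgate
Northgate wins overall and in every student group — no reversal.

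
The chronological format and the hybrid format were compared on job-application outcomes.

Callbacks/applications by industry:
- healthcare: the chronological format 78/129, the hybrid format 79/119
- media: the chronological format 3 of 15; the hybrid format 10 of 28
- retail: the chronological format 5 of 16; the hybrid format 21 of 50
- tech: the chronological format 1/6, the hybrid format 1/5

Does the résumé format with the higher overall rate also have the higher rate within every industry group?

Healthcare: the chronological format 78/129 = 60.5%, the hybrid format 79/119 = 66.4% → the hybrid format
Media: the chronological format 3/15 = 20.0%, the hybrid format 10/28 = 35.7% → the hybrid format
Retail: the chronological format 5/16 = 31.2%, the hybrid format 21/50 = 42.0% → the hybrid format
Tech: the chronological format 1/6 = 16.7%, the hybrid format 1/5 = 20.0% → the hybrid format
Overall: the chronological format 87/166 = 52.4%, the hybrid format 111/202 = 55.0% → the hybrid format
The hybrid format wins overall and in every industry group — no reversal.

Yes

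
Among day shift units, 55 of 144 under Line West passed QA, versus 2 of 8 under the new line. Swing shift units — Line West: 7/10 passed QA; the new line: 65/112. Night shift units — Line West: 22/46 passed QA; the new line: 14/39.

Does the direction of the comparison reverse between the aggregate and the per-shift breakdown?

Day shift: Line West 55/144 = 38.2%, the new line 2/8 = 25.0% → Line West
Swing shift: Line West 7/10 = 70.0%, the new line 65/112 = 58.0% → Line West
Night shift: Line West 22/46 = 47.8%, the new line 14/39 = 35.9% → Line West
Overall: Line West 84/200 = 42.0%, the new line 81/159 = 50.9% → the new line
Line West wins each shift group but the new line wins overall — the comparison reverses. Line West's units skew toward day shift, which has a lower base rate.

Yes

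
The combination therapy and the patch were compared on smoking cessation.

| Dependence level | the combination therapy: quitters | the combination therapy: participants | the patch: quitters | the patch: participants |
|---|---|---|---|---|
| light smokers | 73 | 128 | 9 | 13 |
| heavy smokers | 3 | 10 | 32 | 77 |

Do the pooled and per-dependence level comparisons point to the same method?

Light smokers: the combination therapy 73/128 = 57.0%, the patch 9/13 = 69.2% → the patch
Heavy smokers: the combination therapy 3/10 = 30.0%, the patch 32/77 = 41.6% → the patch
Overall: the combination therapy 76/138 = 55.1%, the patch 41/90 = 45.6% → the combination therapy
The patch wins each dependence group but the combination therapy wins overall — the comparison reverses. The patch's participants skew toward heavy smokers, which has a lower base rate.

No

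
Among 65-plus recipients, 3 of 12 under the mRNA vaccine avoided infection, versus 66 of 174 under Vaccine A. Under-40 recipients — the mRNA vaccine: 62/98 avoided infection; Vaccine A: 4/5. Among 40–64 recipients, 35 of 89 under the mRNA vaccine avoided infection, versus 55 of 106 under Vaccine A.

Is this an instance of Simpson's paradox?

Yes

65-plus: the mRNA vaccine 3/12 = 25.0%, Vaccine A 66/174 = 37.9% → Vaccine A
Under-40: the mRNA vaccine 62/98 = 63.3%, Vaccine A 4/5 = 80.0% → Vaccine A
40–64: the mRNA vaccine 35/89 = 39.3%, Vaccine A 55/106 = 51.9% → Vaccine A
Overall: the mRNA vaccine 100/199 = 50.3%, Vaccine A 125/285 = 43.9% → the mRNA vaccine
Vaccine A wins each age group but the mRNA vaccine wins overall — the comparison reverses. Vaccine A's recipients skew toward 65-plus, which has a lower base rate.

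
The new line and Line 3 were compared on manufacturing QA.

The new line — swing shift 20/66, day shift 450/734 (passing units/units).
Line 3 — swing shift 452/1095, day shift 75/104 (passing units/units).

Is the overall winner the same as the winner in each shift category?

No

Swing shift: the new line 20/66 = 30.3%, Line 3 452/1095 = 41.3% → Line 3
Day shift: the new line 450/734 = 61.3%, Line 3 75/104 = 72.1% → Line 3
Overall: the new line 470/800 = 58.8%, Line 3 527/1199 = 44.0% → the new line
Line 3 wins each shift group but the new line wins overall — the comparison reverses. Line 3's units skew toward swing shift, which has a lower base rate.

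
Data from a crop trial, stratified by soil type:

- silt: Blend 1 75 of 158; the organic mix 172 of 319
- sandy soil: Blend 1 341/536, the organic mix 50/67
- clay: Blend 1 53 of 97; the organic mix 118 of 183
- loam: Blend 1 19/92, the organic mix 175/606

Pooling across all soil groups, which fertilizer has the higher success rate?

Blend 1

Silt: Blend 1 75/158 = 47.5%, the organic mix 172/319 = 53.9% → the organic mix
Sandy soil: Blend 1 341/536 = 63.6%, the organic mix 50/67 = 74.6% → the organic mix
Clay: Blend 1 53/97 = 54.6%, the organic mix 118/183 = 64.5% → the organic mix
Loam: Blend 1 19/92 = 20.7%, the organic mix 175/606 = 28.9% → the organic mix
Overall: Blend 1 488/883 = 55.3%, the organic mix 515/1175 = 43.8% → Blend 1
(The organic mix wins every soil group but Blend 1 wins overall — the organic mix's plots skew toward the low-rate loam group.)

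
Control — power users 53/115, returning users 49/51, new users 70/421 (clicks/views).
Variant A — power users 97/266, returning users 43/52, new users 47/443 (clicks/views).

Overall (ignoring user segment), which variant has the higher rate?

Power users: Control 53/115 = 46.1%, Variant A 97/266 = 36.5% → Control
Returning users: Control 49/51 = 96.1%, Variant A 43/52 = 82.7% → Control
New users: Control 70/421 = 16.6%, Variant A 47/443 = 10.6% → Control
Overall: Control 172/587 = 29.3%, Variant A 187/761 = 24.6% → Control

Control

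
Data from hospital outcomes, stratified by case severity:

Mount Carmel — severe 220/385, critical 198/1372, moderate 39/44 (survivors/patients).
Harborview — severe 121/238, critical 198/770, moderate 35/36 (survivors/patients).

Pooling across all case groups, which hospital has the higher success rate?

Severe: Mount Carmel 220/385 = 57.1%, Harborview 121/238 = 50.8% → Mount Carmel
Critical: Mount Carmel 198/1372 = 14.4%, Harborview 198/770 = 25.7% → Harborview
Moderate: Mount Carmel 39/44 = 88.6%, Harborview 35/36 = 97.2% → Harborview
Overall: Mount Carmel 457/1801 = 25.4%, Harborview 354/1044 = 33.9% → Harborview
(Neither sweeps every case group, but Harborview has the higher pooled rate.)

Harborview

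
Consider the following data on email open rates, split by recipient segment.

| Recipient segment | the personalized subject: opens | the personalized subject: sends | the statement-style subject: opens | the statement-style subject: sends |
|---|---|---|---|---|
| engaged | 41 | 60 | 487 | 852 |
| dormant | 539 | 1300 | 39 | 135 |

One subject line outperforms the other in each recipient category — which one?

the personalized subject

Engaged: the personalized subject 41/60 = 68.3%, the statement-style subject 487/852 = 57.2% → the personalized subject
Dormant: the personalized subject 539/1300 = 41.5%, the statement-style subject 39/135 = 28.9% → the personalized subject
The personalized subject has the higher rate in both groups.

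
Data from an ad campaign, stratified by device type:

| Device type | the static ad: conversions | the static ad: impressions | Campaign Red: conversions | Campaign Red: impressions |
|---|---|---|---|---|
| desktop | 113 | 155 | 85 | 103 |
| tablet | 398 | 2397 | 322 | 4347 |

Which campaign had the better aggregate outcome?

Desktop: the static ad 113/155 = 72.9%, Campaign Red 85/103 = 82.5% → Campaign Red
Tablet: the static ad 398/2397 = 16.6%, Campaign Red 322/4347 = 7.4% → the static ad
Overall: the static ad 511/2552 = 20.0%, Campaign Red 407/4450 = 9.1% → the static ad
(Neither sweeps every device group, but the static ad has the higher pooled rate.)

the static ad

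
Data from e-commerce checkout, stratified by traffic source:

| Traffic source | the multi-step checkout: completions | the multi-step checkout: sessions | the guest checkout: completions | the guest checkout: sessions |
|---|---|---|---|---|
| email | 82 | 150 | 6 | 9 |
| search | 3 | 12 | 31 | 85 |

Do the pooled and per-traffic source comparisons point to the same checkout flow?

Email: the multi-step checkout 82/150 = 54.7%, the guest checkout 6/9 = 66.7% → the guest checkout
Search: the multi-step checkout 3/12 = 25.0%, the guest checkout 31/85 = 36.5% → the guest checkout
Overall: the multi-step checkout 85/162 = 52.5%, the guest checkout 37/94 = 39.4% → the multi-step checkout
The guest checkout wins each traffic group but the multi-step checkout wins overall — the comparison reverses. The guest checkout's sessions skew toward search, which has a lower base rate.

No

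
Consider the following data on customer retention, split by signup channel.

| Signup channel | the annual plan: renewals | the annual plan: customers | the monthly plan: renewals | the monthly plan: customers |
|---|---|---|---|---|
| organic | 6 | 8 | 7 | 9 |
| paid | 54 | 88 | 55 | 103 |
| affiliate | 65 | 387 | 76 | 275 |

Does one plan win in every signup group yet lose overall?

Organic: the annual plan 6/8 = 75.0%, the monthly plan 7/9 = 77.8% → the monthly plan
Paid: the annual plan 54/88 = 61.4%, the monthly plan 55/103 = 53.4% → the annual plan
Affiliate: the annual plan 65/387 = 16.8%, the monthly plan 76/275 = 27.6% → the monthly plan
Overall: the annual plan 125/483 = 25.9%, the monthly plan 138/387 = 35.7% → the monthly plan
Neither sweeps: the annual plan wins 1 of 3 groups, the monthly plan wins 2. The monthly plan wins overall but not every group — no Simpson reversal.

No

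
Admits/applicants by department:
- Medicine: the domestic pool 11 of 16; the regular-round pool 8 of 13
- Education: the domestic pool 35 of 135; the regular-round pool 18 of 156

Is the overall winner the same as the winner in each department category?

Medicine: the domestic pool 11/16 = 68.8%, the regular-round pool 8/13 = 61.5% → the domestic pool
Education: the domestic pool 35/135 = 25.9%, the regular-round pool 18/156 = 11.5% → the domestic pool
Overall: the domestic pool 46/151 = 30.5%, the regular-round pool 26/169 = 15.4% → the domestic pool
The domestic pool wins overall and in every department group — no reversal.

Yes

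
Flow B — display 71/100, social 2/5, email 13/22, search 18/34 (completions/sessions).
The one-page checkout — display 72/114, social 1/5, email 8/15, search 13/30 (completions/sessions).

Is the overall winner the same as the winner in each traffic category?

Yes

Display: Flow B 71/100 = 71.0%, the one-page checkout 72/114 = 63.2% → Flow B
Social: Flow B 2/5 = 40.0%, the one-page checkout 1/5 = 20.0% → Flow B
Email: Flow B 13/22 = 59.1%, the one-page checkout 8/15 = 53.3% → Flow B
Search: Flow B 18/34 = 52.9%, the one-page checkout 13/30 = 43.3% → Flow B
Overall: Flow B 104/161 = 64.6%, the one-page checkout 94/164 = 57.3% → Flow B
Flow B wins overall and in every traffic group — no reversal.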